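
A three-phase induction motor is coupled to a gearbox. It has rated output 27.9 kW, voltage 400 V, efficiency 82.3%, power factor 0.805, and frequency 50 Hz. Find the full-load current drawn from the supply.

P_out = 27.9 kW = 27900 W
P_in = P_out / η = 27900 / 0.823 = 33900 W
I_L = P_in / (√3·V_L·cosφ) = 33900 / (1.732 × 400 × 0.805) = 60.8 A

60.8 A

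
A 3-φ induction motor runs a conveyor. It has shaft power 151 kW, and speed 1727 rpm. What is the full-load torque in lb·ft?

ω = 2π × 1727/60 = 180.9 rad/s
τ = P/ω = 151000/180.9 = 834.7 N·m
In lb·ft: 834.7/1.356 = 616 lb·ft

616 lb·ft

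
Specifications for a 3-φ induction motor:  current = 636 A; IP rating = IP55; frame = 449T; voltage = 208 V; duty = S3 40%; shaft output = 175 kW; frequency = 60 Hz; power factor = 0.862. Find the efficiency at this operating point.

P_out = 175 kW = 175000 W
P_in = √3·V_L·I_L·cosφ = 1.732 × 208 × 636 × 0.862 = 197504 W
η = P_out / P_in = 175000 / 197504 = 0.886 = 88.6%

88.6 %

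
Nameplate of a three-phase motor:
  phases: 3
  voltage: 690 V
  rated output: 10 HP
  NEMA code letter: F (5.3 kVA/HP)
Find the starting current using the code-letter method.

44.3 A

S_LR = 5.3 × 10 = 53 kVA
I_LR = S_LR/(√3·V_L) = 53000/(1.732×690) = 44.3 A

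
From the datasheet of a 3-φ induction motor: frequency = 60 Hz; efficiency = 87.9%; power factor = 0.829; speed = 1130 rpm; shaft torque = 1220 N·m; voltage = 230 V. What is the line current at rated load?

ω = 2π×1130/60 = 118.3 rad/s; P_out = τω = 1220 × 118.3 = 144326 W
P_in = P_out / η = 144326 / 0.879 = 164193 W
I_L = P_in / (√3·V_L·cosφ) = 164193 / (1.732 × 230 × 0.829) = 497 A

497 A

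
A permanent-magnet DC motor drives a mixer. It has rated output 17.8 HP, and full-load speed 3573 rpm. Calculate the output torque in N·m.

35.5 N·m

P_out = 17.8 × 746 = 13279 W
ω = 2π × 3573/60 = 374.2 rad/s
τ = P_out/ω = 13279/374.2 = 35.5 N·m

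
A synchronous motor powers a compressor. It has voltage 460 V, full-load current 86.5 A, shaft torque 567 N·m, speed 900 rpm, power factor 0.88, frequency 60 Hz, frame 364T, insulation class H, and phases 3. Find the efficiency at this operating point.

88.1 %

ω = 2π × 900/60 = 94.25 rad/s; P_out = τω = 567 × 94.25 = 53440 W
P_in = √3·V_L·I_L·cosφ = 1.732 × 460 × 86.5 × 0.88 = 60646 W
η = P_out / P_in = 53440 / 60646 = 0.881 = 88.1%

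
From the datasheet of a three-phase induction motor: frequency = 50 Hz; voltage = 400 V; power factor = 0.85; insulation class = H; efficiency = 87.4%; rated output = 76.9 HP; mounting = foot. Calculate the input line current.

111 A

P_out = 76.9 × 746 = 57367 W
P_in = P_out / η = 57367 / 0.874 = 65637 W
I_L = P_in / (√3·V_L·cosφ) = 65637 / (1.732 × 400 × 0.85) = 111 A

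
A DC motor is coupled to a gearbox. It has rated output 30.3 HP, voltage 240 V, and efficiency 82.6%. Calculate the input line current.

114 A

P_out = 30.3 × 746 = 22604 W
P_in = P_out / η = 22604 / 0.826 = 27366 W
I = P_in / V = 27366 / 240 = 114 A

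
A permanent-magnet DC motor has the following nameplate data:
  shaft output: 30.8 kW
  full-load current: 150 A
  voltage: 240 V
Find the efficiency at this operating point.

P_out = 30.8 kW = 30800 W
P_in = V·I = 240 × 150 = 36000 W
η = P_out / P_in = 30800 / 36000 = 0.856 = 85.6%

85.6 %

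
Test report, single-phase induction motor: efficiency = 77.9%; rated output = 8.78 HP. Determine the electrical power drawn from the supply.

P_out = 8.78 × 746 = 6550 W
P_in = P_out/η = 6550/0.779 = 8408 W = 8.41 kW

8.41 kW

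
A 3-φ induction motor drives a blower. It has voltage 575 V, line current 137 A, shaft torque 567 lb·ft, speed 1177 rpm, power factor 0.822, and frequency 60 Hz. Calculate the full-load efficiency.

τ = 567 lb·ft × 1.356 = 768.9 N·m
ω = 2π × 1177/60 = 123.3 rad/s; P_out = τω = 768.9 × 123.3 = 94805 W
P_in = √3·V_L·I_L·cosφ = 1.732 × 575 × 137 × 0.822 = 112152 W
η = P_out / P_in = 94805 / 112152 = 0.845 = 84.5%

84.5 %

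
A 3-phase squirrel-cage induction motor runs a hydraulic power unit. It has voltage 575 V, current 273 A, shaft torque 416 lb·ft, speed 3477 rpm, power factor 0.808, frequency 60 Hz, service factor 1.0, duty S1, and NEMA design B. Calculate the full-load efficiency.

τ = 416 lb·ft × 1.356 = 564.1 N·m
ω = 2π × 3477/60 = 364.1 rad/s; P_out = τω = 564.1 × 364.1 = 205389 W
P_in = √3·V_L·I_L·cosφ = 1.732 × 575 × 273 × 0.808 = 219680 W
η = P_out / P_in = 205389 / 219680 = 0.935 = 93.5%

93.5 %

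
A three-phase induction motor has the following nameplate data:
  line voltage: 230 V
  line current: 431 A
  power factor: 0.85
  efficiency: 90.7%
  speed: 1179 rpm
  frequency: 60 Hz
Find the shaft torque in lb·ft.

791 lb·ft

P_in = √3·V·I·cosφ = 1.732 × 230 × 431 × 0.85 = 145939 W
P_out = η·P_in = 0.907 × 145939 = 132367 W
n = 1179 rpm
ω = 2π×1179/60 = 123.5 rad/s
τ = P_out/ω = 132367/123.5 = 1072 N·m
In lb·ft: 1072/1.356 = 791 lb·ft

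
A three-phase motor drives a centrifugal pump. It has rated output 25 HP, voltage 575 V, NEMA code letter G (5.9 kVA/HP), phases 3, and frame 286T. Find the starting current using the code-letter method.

148 A

S_LR = 5.9 × 25 = 147.5 kVA
I_LR = S_LR/(√3·V_L) = 147500/(1.732×575) = 148 A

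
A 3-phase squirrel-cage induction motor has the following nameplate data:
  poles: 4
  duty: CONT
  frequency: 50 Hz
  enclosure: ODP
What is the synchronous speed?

1500 rpm

n_s = 120f/p = 120×50/4 = 1500 rpm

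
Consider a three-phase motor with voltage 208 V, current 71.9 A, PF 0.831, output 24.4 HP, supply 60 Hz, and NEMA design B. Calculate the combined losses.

3.32 kW

P_in = √3·V·I·cosφ = 1.732×208×71.9×0.831 = 21525 W
P_out = 24.4×746 = 18202 W
Losses = P_in − P_out = 21525 − 18202 = 3323 W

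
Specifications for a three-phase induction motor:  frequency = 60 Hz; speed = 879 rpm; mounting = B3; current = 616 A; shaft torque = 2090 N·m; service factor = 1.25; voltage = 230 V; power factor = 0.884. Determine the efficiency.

ω = 2π × 879/60 = 92.05 rad/s; P_out = τω = 2090 × 92.05 = 192385 W
P_in = √3·V_L·I_L·cosφ = 1.732 × 230 × 616 × 0.884 = 216925 W
η = P_out / P_in = 192385 / 216925 = 0.887 = 88.7%

88.7 %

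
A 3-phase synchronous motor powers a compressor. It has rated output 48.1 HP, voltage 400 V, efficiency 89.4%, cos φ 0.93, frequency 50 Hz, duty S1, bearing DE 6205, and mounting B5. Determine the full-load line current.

P_out = 48.1 × 746 = 35883 W
P_in = P_out / η = 35883 / 0.894 = 40138 W
I_L = P_in / (√3·V_L·cosφ) = 40138 / (1.732 × 400 × 0.93) = 62.3 A

62.3 A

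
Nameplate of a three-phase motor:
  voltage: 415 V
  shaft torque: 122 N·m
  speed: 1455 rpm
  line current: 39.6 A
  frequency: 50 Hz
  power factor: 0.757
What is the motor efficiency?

86.3 %

ω = 2π × 1455/60 = 152.4 rad/s; P_out = τω = 122 × 152.4 = 18593 W
P_in = √3·V_L·I_L·cosφ = 1.732 × 415 × 39.6 × 0.757 = 21547 W
η = P_out / P_in = 18593 / 21547 = 0.863 = 86.3%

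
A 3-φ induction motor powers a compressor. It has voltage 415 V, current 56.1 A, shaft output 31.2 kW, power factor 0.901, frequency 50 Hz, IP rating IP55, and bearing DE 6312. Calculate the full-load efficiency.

P_out = 31.2 kW = 31200 W
P_in = √3·V_L·I_L·cosφ = 1.732 × 415 × 56.1 × 0.901 = 36332 W
η = P_out / P_in = 31200 / 36332 = 0.859 = 85.9%

85.9 %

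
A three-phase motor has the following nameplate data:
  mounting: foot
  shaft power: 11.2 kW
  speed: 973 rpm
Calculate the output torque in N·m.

110 N·m

ω = 2π × 973/60 = 101.9 rad/s
τ = P/ω = 11200/101.9 = 110 N·m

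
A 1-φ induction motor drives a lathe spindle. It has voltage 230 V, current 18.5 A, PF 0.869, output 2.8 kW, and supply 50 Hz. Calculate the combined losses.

898 W

P_in = V·I·cosφ = 230×18.5×0.869 = 3698 W
P_out = 2800 W
Losses = P_in − P_out = 3698 − 2800 = 898 W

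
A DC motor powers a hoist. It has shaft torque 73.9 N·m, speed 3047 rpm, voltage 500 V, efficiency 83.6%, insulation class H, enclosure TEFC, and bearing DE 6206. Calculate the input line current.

ω = 2π×3047/60 = 319.1 rad/s; P_out = τω = 73.9 × 319.1 = 23581 W
P_in = P_out / η = 23581 / 0.836 = 28207 W
I = P_in / V = 28207 / 500 = 56.4 A

56.4 A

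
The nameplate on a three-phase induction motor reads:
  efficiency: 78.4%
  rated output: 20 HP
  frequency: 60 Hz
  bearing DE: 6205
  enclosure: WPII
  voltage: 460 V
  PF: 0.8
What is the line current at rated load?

29.9 A

P_out = 20 × 746 = 14920 W
P_in = P_out / η = 14920 / 0.784 = 19031 W
I_L = P_in / (√3·V_L·cosφ) = 19031 / (1.732 × 460 × 0.8) = 29.9 A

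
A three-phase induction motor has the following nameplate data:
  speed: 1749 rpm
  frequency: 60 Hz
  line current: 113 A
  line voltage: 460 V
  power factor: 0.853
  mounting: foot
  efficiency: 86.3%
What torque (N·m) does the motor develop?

362 N·m

P_in = √3·V·I·cosφ = 1.732 × 460 × 113 × 0.853 = 76795 W
P_out = η·P_in = 0.863 × 76795 = 66274 W
n = 1749 rpm
ω = 2π×1749/60 = 183.2 rad/s
τ = P_out/ω = 66274/183.2 = 362 N·m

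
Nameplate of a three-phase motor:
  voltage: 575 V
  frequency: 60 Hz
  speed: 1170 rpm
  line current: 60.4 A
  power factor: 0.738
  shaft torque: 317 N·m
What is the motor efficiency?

87.5 %

ω = 2π × 1170/60 = 122.5 rad/s; P_out = τω = 317 × 122.5 = 38833 W
P_in = √3·V_L·I_L·cosφ = 1.732 × 575 × 60.4 × 0.738 = 44392 W
η = P_out / P_in = 38833 / 44392 = 0.875 = 87.5%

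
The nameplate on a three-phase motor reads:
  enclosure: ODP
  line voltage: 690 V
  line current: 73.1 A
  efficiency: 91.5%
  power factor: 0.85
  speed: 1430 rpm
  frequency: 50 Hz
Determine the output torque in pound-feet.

335 lb·ft

P_in = √3·V·I·cosφ = 1.732 × 690 × 73.1 × 0.85 = 74256 W
P_out = η·P_in = 0.915 × 74256 = 67944 W
n = 1430 rpm
ω = 2π×1430/60 = 149.7 rad/s
τ = P_out/ω = 67944/149.7 = 453.9 N·m
In lb·ft: 453.9/1.356 = 335 lb·ft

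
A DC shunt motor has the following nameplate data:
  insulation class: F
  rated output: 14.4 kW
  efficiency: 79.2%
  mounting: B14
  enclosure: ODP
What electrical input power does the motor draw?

18.2 kW

P_out = 14400 W
P_in = P_out/η = 14400/0.792 = 18182 W = 18.2 kW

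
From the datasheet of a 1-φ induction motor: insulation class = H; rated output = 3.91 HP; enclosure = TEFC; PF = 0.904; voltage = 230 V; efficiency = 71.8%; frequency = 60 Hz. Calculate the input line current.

P_out = 3.91 × 746 = 2917 W
P_in = P_out / η = 2917 / 0.718 = 4063 W
I = P_in / (V·cosφ) = 4063 / (230 × 0.904) = 19.5 A

19.5 A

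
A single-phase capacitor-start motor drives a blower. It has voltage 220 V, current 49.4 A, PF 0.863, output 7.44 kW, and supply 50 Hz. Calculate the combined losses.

1.94 kW

P_in = V·I·cosφ = 220×49.4×0.863 = 9379 W
P_out = 7440 W
Losses = P_in − P_out = 9379 − 7440 = 1939 W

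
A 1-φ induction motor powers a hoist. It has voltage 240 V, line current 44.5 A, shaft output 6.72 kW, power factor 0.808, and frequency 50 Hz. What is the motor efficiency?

P_out = 6.72 kW = 6720 W
P_in = V·I·cosφ = 240 × 44.5 × 0.808 = 8629 W
η = P_out / P_in = 6720 / 8629 = 0.779 = 77.9%

77.9 %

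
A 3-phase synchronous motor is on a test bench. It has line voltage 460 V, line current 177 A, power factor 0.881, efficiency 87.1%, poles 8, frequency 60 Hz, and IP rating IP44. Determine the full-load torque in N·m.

1150 N·m

P_in = √3·V·I·cosφ = 1.732 × 460 × 177 × 0.881 = 124238 W
P_out = η·P_in = 0.871 × 124238 = 108211 W
n = n_s = 120×60/8 = 900 rpm (synchronous)
ω = 2π×900/60 = 94.25 rad/s
τ = P_out/ω = 108211/94.25 = 1150 N·m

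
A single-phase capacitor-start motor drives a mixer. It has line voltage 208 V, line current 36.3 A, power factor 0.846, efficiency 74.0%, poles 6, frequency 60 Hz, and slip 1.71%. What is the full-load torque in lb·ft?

28.2 lb·ft

P_in = V·I·cosφ = 208 × 36.3 × 0.846 = 6388 W
P_out = η·P_in = 0.74 × 6388 = 4727 W
n_s = 120×60/6 = 1200 rpm; n = 1200×(1−0.0171) = 1179 rpm
ω = 2π×1179/60 = 123.5 rad/s
τ = P_out/ω = 4727/123.5 = 38.28 N·m
In lb·ft: 38.28/1.356 = 28.2 lb·ft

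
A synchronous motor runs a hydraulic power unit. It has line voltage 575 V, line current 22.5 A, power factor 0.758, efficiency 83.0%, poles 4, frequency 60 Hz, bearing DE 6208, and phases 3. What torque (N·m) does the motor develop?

P_in = √3·V·I·cosφ = 1.732 × 575 × 22.5 × 0.758 = 16985 W
P_out = η·P_in = 0.83 × 16985 = 14098 W
n = n_s = 120×60/4 = 1800 rpm (synchronous)
ω = 2π×1800/60 = 188.5 rad/s
τ = P_out/ω = 14098/188.5 = 74.8 N·m

74.8 N·m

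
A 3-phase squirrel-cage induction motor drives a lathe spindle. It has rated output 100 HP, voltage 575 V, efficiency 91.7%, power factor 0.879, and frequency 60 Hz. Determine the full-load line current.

P_out = 100 × 746 = 74600 W
P_in = P_out / η = 74600 / 0.917 = 81352 W
I_L = P_in / (√3·V_L·cosφ) = 81352 / (1.732 × 575 × 0.879) = 92.9 A

92.9 A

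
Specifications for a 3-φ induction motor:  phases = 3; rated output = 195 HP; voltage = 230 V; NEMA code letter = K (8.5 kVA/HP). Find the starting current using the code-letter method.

S_LR = 8.5 × 195 = 1657.5 kVA
I_LR = S_LR/(√3·V_L) = 1657500/(1.732×230) = 4160 A

4160 A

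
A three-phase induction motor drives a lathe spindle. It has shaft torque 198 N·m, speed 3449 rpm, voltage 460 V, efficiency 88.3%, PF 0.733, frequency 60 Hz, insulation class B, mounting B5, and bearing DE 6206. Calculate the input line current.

ω = 2π×3449/60 = 361.2 rad/s; P_out = τω = 198 × 361.2 = 71518 W
P_in = P_out / η = 71518 / 0.883 = 80994 W
I_L = P_in / (√3·V_L·cosφ) = 80994 / (1.732 × 460 × 0.733) = 139 A

139 A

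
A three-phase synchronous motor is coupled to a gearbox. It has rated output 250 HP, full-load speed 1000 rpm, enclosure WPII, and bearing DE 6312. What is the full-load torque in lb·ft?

1310 lb·ft

P_out = 250 × 746 = 186500 W
ω = 2π × 1000/60 = 104.7 rad/s
τ = P_out/ω = 186500/104.7 = 1781 N·m
In lb·ft: 1781/1.356 = 1310 lb·ft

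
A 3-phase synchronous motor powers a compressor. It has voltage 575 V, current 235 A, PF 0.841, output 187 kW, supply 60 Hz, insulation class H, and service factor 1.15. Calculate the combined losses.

P_in = √3·V·I·cosφ = 1.732×575×235×0.841 = 196825 W
P_out = 187000 W
Losses = P_in − P_out = 196825 − 187000 = 9825 W

9.83 kW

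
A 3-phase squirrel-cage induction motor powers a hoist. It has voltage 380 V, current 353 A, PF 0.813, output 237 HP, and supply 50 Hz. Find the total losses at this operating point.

P_in = √3·V·I·cosφ = 1.732×380×353×0.813 = 188885 W
P_out = 237×746 = 176802 W
Losses = P_in − P_out = 188885 − 176802 = 12083 W

12.1 kW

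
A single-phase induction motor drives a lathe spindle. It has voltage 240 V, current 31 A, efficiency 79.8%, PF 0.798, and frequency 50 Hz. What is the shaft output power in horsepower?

6.35 HP

P_in = V·I·cosφ = 240 × 31 × 0.798 = 5937 W
P_out = η·P_in = 0.798 × 5937 = 4738 W
= 4738/746 = 6.35 HP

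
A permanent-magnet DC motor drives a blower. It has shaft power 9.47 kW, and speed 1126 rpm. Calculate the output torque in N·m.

80.3 N·m

ω = 2π × 1126/60 = 117.9 rad/s
τ = P/ω = 9470/117.9 = 80.3 N·m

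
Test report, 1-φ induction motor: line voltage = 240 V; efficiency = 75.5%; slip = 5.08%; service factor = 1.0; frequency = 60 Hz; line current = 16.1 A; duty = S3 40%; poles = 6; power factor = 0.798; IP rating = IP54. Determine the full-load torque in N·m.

19.5 N·m

P_in = V·I·cosφ = 240 × 16.1 × 0.798 = 3083 W
P_out = η·P_in = 0.755 × 3083 = 2328 W
n_s = 120×60/6 = 1200 rpm; n = 1200×(1−0.0508) = 1139 rpm
ω = 2π×1139/60 = 119.3 rad/s
τ = P_out/ω = 2328/119.3 = 19.5 N·m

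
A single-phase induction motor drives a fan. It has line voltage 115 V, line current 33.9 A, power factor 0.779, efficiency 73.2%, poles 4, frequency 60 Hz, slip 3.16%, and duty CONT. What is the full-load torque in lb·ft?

P_in = V·I·cosφ = 115 × 33.9 × 0.779 = 3037 W
P_out = η·P_in = 0.732 × 3037 = 2223 W
n_s = 120×60/4 = 1800 rpm; n = 1800×(1−0.0316) = 1743 rpm
ω = 2π×1743/60 = 182.5 rad/s
τ = P_out/ω = 2223/182.5 = 12.18 N·m
In lb·ft: 12.18/1.356 = 8.98 lb·ft

8.98 lb·ft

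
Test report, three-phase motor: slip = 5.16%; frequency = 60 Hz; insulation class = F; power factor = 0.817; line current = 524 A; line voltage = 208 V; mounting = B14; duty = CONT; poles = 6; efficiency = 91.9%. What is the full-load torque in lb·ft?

P_in = √3·V·I·cosφ = 1.732 × 208 × 524 × 0.817 = 154228 W
P_out = η·P_in = 0.919 × 154228 = 141736 W
n_s = 120×60/6 = 1200 rpm; n = 1200×(1−0.0516) = 1138 rpm
ω = 2π×1138/60 = 119.2 rad/s
τ = P_out/ω = 141736/119.2 = 1189 N·m
In lb·ft: 1189/1.356 = 877 lb·ft

877 lb·ft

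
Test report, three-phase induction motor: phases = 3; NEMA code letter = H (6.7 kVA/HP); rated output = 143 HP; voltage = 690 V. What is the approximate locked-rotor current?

802 A

S_LR = 6.7 × 143 = 958.1 kVA
I_LR = S_LR/(√3·V_L) = 958100/(1.732×690) = 802 A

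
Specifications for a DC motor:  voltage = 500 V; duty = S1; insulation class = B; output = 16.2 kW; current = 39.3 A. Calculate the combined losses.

P_in = V·I = 500×39.3 = 19650 W
P_out = 16200 W
Losses = P_in − P_out = 19650 − 16200 = 3450 W

3450 W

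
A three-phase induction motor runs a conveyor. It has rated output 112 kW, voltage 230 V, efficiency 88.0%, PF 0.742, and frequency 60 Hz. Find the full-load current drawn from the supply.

431 A

P_out = 112 kW = 112000 W
P_in = P_out / η = 112000 / 0.880 = 127273 W
I_L = P_in / (√3·V_L·cosφ) = 127273 / (1.732 × 230 × 0.742) = 431 A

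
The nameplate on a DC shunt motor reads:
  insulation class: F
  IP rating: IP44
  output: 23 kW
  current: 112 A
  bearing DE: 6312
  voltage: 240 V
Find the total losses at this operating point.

P_in = V·I = 240×112 = 26880 W
P_out = 23000 W
Losses = P_in − P_out = 26880 − 23000 = 3880 W

3880 W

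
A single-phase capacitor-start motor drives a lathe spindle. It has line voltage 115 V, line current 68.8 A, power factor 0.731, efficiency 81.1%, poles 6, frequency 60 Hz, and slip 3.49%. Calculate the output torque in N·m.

P_in = V·I·cosφ = 115 × 68.8 × 0.731 = 5784 W
P_out = η·P_in = 0.811 × 5784 = 4691 W
n_s = 120×60/6 = 1200 rpm; n = 1200×(1−0.0349) = 1158 rpm
ω = 2π×1158/60 = 121.3 rad/s
τ = P_out/ω = 4691/121.3 = 38.7 N·m

38.7 N·m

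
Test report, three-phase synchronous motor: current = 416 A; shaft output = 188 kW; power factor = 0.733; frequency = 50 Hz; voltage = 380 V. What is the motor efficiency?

P_out = 188 kW = 188000 W
P_in = √3·V_L·I_L·cosφ = 1.732 × 380 × 416 × 0.733 = 200691 W
η = P_out / P_in = 188000 / 200691 = 0.937 = 93.7%

93.7 %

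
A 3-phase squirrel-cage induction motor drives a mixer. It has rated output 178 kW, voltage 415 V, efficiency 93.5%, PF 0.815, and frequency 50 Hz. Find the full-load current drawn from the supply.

325 A

P_out = 178 kW = 178000 W
P_in = P_out / η = 178000 / 0.935 = 190374 W
I_L = P_in / (√3·V_L·cosφ) = 190374 / (1.732 × 415 × 0.815) = 325 A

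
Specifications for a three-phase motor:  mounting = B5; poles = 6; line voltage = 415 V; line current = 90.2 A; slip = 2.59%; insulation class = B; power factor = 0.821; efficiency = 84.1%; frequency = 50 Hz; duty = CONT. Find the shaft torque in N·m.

P_in = √3·V·I·cosφ = 1.732 × 415 × 90.2 × 0.821 = 53229 W
P_out = η·P_in = 0.841 × 53229 = 44766 W
n_s = 120×50/6 = 1000 rpm; n = 1000×(1−0.0259) = 974 rpm
ω = 2π×974/60 = 102 rad/s
τ = P_out/ω = 44766/102 = 439 N·m

439 N·m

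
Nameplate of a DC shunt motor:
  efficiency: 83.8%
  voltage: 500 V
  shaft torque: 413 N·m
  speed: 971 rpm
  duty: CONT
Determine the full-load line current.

100 A

ω = 2π×971/60 = 101.7 rad/s; P_out = τω = 413 × 101.7 = 42002 W
P_in = P_out / η = 42002 / 0.838 = 50122 W
I = P_in / V = 50122 / 500 = 100 A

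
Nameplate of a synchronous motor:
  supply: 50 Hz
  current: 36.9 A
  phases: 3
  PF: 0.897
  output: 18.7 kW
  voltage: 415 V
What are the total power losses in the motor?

5090 W

P_in = √3·V·I·cosφ = 1.732×415×36.9×0.897 = 23791 W
P_out = 18700 W
Losses = P_in − P_out = 23791 − 18700 = 5091 W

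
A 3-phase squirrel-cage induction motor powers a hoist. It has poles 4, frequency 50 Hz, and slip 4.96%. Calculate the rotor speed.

n_s = 120f/p = 120×50/4 = 1500 rpm
n = n_s(1 − s) = 1500 × (1 − 0.0496) = 1426 rpm

1426 rpm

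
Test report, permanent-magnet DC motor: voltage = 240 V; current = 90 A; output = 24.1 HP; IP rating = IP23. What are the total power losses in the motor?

3.62 kW

P_in = V·I = 240×90 = 21600 W
P_out = 24.1×746 = 17979 W
Losses = P_in − P_out = 21600 − 17979 = 3621 W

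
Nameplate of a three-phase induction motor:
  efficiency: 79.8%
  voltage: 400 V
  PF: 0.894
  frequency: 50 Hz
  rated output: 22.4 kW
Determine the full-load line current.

45.3 A

P_out = 22.4 kW = 22400 W
P_in = P_out / η = 22400 / 0.798 = 28070 W
I_L = P_in / (√3·V_L·cosφ) = 28070 / (1.732 × 400 × 0.894) = 45.3 A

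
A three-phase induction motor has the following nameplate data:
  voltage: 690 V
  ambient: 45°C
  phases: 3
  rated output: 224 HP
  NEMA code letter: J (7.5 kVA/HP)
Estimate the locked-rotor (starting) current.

1410 A

S_LR = 7.5 × 224 = 1680 kVA
I_LR = S_LR/(√3·V_L) = 1680000/(1.732×690) = 1410 A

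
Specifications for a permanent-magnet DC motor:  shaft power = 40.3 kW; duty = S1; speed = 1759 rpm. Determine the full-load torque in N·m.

ω = 2π × 1759/60 = 184.2 rad/s
τ = P/ω = 40300/184.2 = 219 N·m

219 N·m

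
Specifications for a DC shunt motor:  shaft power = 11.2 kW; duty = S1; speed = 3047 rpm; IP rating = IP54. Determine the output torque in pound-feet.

ω = 2π × 3047/60 = 319.1 rad/s
τ = P/ω = 11200/319.1 = 35.1 N·m
In lb·ft: 35.1/1.356 = 25.9 lb·ft

25.9 lb·ft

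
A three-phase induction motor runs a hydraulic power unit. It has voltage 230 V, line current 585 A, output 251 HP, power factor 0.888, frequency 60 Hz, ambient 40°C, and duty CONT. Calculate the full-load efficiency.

90.5 %

P_out = 251 × 746 = 187246 W
P_in = √3·V_L·I_L·cosφ = 1.732 × 230 × 585 × 0.888 = 206940 W
η = P_out / P_in = 187246 / 206940 = 0.905 = 90.5%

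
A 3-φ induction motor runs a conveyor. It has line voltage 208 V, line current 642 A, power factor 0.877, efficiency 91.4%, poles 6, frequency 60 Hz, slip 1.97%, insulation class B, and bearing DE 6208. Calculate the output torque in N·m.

P_in = √3·V·I·cosφ = 1.732 × 208 × 642 × 0.877 = 202836 W
P_out = η·P_in = 0.914 × 202836 = 185392 W
n_s = 120×60/6 = 1200 rpm; n = 1200×(1−0.0197) = 1176 rpm
ω = 2π×1176/60 = 123.2 rad/s
τ = P_out/ω = 185392/123.2 = 1500 N·m

1500 N·m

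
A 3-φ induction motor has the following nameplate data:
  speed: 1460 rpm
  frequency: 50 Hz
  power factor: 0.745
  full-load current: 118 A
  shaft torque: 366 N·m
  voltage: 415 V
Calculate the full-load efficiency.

ω = 2π × 1460/60 = 152.9 rad/s; P_out = τω = 366 × 152.9 = 55961 W
P_in = √3·V_L·I_L·cosφ = 1.732 × 415 × 118 × 0.745 = 63188 W
η = P_out / P_in = 55961 / 63188 = 0.886 = 88.6%

88.6 %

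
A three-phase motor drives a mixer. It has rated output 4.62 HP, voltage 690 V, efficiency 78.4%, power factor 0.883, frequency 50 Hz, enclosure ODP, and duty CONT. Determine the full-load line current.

P_out = 4.62 × 746 = 3447 W
P_in = P_out / η = 3447 / 0.784 = 4397 W
I_L = P_in / (√3·V_L·cosφ) = 4397 / (1.732 × 690 × 0.883) = 4.17 A

4.17 A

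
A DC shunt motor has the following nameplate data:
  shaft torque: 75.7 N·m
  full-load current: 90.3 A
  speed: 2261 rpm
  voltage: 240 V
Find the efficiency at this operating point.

82.7 %

ω = 2π × 2261/60 = 236.8 rad/s; P_out = τω = 75.7 × 236.8 = 17926 W
P_in = V·I = 240 × 90.3 = 21672 W
η = P_out / P_in = 17926 / 21672 = 0.827 = 82.7%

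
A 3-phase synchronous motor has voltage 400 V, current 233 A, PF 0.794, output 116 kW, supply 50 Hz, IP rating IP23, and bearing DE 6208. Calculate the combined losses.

12.2 kW

P_in = √3·V·I·cosφ = 1.732×400×233×0.794 = 128169 W
P_out = 116000 W
Losses = P_in − P_out = 128169 − 116000 = 12169 W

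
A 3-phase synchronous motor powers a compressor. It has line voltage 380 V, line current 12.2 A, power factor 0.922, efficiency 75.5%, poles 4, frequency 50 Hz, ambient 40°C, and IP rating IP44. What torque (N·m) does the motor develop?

35.6 N·m

P_in = √3·V·I·cosφ = 1.732 × 380 × 12.2 × 0.922 = 7403 W
P_out = η·P_in = 0.755 × 7403 = 5589 W
n = n_s = 120×50/4 = 1500 rpm (synchronous)
ω = 2π×1500/60 = 157.1 rad/s
τ = P_out/ω = 5589/157.1 = 35.6 N·m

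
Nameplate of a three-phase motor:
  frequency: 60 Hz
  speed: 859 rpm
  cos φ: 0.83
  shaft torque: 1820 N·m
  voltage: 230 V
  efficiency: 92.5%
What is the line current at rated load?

ω = 2π×859/60 = 89.95 rad/s; P_out = τω = 1820 × 89.95 = 163709 W
P_in = P_out / η = 163709 / 0.925 = 176983 W
I_L = P_in / (√3·V_L·cosφ) = 176983 / (1.732 × 230 × 0.83) = 535 A

535 A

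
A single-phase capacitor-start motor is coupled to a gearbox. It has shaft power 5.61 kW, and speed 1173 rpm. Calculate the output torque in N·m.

45.7 N·m

ω = 2π × 1173/60 = 122.8 rad/s
τ = P/ω = 5610/122.8 = 45.7 N·m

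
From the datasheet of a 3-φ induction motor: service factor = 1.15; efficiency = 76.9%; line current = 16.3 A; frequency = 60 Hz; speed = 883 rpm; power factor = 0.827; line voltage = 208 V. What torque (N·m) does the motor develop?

P_in = √3·V·I·cosφ = 1.732 × 208 × 16.3 × 0.827 = 4856 W
P_out = η·P_in = 0.769 × 4856 = 3734 W
n = 883 rpm
ω = 2π×883/60 = 92.47 rad/s
τ = P_out/ω = 3734/92.47 = 40.4 N·m

40.4 N·m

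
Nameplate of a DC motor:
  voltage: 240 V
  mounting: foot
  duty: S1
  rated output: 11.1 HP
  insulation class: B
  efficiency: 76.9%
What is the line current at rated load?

P_out = 11.1 × 746 = 8281 W
P_in = P_out / η = 8281 / 0.769 = 10769 W
I = P_in / V = 10769 / 240 = 44.9 A

44.9 A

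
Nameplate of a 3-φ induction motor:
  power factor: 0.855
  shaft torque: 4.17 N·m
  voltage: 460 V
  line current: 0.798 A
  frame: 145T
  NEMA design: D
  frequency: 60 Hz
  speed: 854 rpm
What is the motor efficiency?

ω = 2π × 854/60 = 89.43 rad/s; P_out = τω = 4.17 × 89.43 = 373 W
P_in = √3·V_L·I_L·cosφ = 1.732 × 460 × 0.798 × 0.855 = 544 W
η = P_out / P_in = 373 / 544 = 0.686 = 68.6%

68.6 %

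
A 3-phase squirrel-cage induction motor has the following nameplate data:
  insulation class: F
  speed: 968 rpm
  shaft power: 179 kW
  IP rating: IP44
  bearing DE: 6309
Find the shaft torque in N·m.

1770 N·m

ω = 2π × 968/60 = 101.4 rad/s
τ = P/ω = 179000/101.4 = 1770 N·m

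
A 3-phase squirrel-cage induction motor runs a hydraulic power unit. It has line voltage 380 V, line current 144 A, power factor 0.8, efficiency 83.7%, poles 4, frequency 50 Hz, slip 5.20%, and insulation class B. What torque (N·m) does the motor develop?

P_in = √3·V·I·cosφ = 1.732 × 380 × 144 × 0.8 = 75820 W
P_out = η·P_in = 0.837 × 75820 = 63461 W
n_s = 120×50/4 = 1500 rpm; n = 1500×(1−0.052) = 1422 rpm
ω = 2π×1422/60 = 148.9 rad/s
τ = P_out/ω = 63461/148.9 = 426 N·m

426 N·m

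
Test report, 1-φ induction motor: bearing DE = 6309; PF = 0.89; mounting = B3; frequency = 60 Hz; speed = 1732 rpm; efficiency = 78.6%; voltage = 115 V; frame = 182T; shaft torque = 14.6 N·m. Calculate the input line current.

32.9 A

ω = 2π×1732/60 = 181.4 rad/s; P_out = τω = 14.6 × 181.4 = 2648 W
P_in = P_out / η = 2648 / 0.786 = 3369 W
I = P_in / (V·cosφ) = 3369 / (115 × 0.89) = 32.9 A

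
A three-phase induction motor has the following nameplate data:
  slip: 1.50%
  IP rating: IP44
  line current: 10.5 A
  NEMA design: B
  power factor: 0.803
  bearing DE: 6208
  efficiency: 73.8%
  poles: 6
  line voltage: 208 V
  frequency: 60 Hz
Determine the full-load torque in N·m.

18.1 N·m

P_in = √3·V·I·cosφ = 1.732 × 208 × 10.5 × 0.803 = 3037 W
P_out = η·P_in = 0.738 × 3037 = 2241 W
n_s = 120×60/6 = 1200 rpm; n = 1200×(1−0.015) = 1182 rpm
ω = 2π×1182/60 = 123.8 rad/s
τ = P_out/ω = 2241/123.8 = 18.1 N·m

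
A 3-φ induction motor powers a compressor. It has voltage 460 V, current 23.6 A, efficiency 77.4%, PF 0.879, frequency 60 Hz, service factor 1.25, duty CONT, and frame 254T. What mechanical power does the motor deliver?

12.8 kW

P_in = √3·V·I·cosφ = 1.732 × 460 × 23.6 × 0.879 = 16527 W
P_out = η·P_in = 0.774 × 16527 = 12792 W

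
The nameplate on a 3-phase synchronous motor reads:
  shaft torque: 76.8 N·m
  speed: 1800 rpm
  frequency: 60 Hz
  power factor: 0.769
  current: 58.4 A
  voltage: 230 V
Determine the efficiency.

80.9 %

ω = 2π × 1800/60 = 188.5 rad/s; P_out = τω = 76.8 × 188.5 = 14477 W
P_in = √3·V_L·I_L·cosφ = 1.732 × 230 × 58.4 × 0.769 = 17890 W
η = P_out / P_in = 14477 / 17890 = 0.809 = 80.9%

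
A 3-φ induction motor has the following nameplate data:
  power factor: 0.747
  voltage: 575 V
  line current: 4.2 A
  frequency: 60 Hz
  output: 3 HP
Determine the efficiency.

71.6 %

P_out = 3 × 746 = 2238 W
P_in = √3·V_L·I_L·cosφ = 1.732 × 575 × 4.2 × 0.747 = 3125 W
η = P_out / P_in = 2238 / 3125 = 0.716 = 71.6%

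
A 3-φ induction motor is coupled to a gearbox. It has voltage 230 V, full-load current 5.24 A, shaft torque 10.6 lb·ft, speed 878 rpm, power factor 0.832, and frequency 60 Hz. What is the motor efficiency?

76.1 %

τ = 10.6 lb·ft × 1.356 = 14.37 N·m
ω = 2π × 878/60 = 91.94 rad/s; P_out = τω = 14.37 × 91.94 = 1321 W
P_in = √3·V_L·I_L·cosφ = 1.732 × 230 × 5.24 × 0.832 = 1737 W
η = P_out / P_in = 1321 / 1737 = 0.761 = 76.1%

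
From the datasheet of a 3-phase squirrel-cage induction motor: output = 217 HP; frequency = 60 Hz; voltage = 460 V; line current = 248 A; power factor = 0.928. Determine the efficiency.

P_out = 217 × 746 = 161882 W
P_in = √3·V_L·I_L·cosφ = 1.732 × 460 × 248 × 0.928 = 183360 W
η = P_out / P_in = 161882 / 183360 = 0.883 = 88.3%

88.3 %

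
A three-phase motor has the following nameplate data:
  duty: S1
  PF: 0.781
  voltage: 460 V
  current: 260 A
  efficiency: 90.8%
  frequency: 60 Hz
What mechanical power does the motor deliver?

P_in = √3·V·I·cosφ = 1.732 × 460 × 260 × 0.781 = 161782 W
P_out = η·P_in = 0.908 × 161782 = 146898 W

147 kW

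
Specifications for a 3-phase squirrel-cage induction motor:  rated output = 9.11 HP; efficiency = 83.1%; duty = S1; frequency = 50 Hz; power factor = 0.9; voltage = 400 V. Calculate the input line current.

13.1 A

P_out = 9.11 × 746 = 6796 W
P_in = P_out / η = 6796 / 0.831 = 8178 W
I_L = P_in / (√3·V_L·cosφ) = 8178 / (1.732 × 400 × 0.9) = 13.1 A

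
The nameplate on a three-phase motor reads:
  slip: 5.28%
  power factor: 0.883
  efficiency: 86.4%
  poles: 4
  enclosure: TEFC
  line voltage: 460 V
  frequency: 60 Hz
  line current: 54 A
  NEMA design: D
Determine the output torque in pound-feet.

136 lb·ft

P_in = √3·V·I·cosφ = 1.732 × 460 × 54 × 0.883 = 37989 W
P_out = η·P_in = 0.864 × 37989 = 32822 W
n_s = 120×60/4 = 1800 rpm; n = 1800×(1−0.0528) = 1705 rpm
ω = 2π×1705/60 = 178.5 rad/s
τ = P_out/ω = 32822/178.5 = 183.9 N·m
In lb·ft: 183.9/1.356 = 136 lb·ft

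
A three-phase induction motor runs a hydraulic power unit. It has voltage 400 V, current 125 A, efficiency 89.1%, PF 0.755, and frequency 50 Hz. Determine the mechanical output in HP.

P_in = √3·V·I·cosφ = 1.732 × 400 × 125 × 0.755 = 65383 W
P_out = η·P_in = 0.891 × 65383 = 58256 W
= 58256/746 = 78.1 HP

78.1 HP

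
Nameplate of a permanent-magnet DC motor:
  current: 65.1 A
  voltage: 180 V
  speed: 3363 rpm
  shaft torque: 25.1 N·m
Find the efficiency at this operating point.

75.4 %

ω = 2π × 3363/60 = 352.2 rad/s; P_out = τω = 25.1 × 352.2 = 8840 W
P_in = V·I = 180 × 65.1 = 11718 W
η = P_out / P_in = 8840 / 11718 = 0.754 = 75.4%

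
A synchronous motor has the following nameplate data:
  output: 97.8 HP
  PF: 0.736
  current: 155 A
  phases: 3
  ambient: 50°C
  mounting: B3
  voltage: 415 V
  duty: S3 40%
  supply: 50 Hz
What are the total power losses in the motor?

P_in = √3·V·I·cosφ = 1.732×415×155×0.736 = 81998 W
P_out = 97.8×746 = 72959 W
Losses = P_in − P_out = 81998 − 72959 = 9039 W

9040 W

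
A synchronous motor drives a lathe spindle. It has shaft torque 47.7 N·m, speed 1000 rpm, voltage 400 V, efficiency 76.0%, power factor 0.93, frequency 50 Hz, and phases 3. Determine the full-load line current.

ω = 2π×1000/60 = 104.7 rad/s; P_out = τω = 47.7 × 104.7 = 4994 W
P_in = P_out / η = 4994 / 0.760 = 6571 W
I_L = P_in / (√3·V_L·cosφ) = 6571 / (1.732 × 400 × 0.93) = 10.2 A

10.2 A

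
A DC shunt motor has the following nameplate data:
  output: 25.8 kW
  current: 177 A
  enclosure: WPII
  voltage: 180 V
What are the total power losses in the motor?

6060 W

P_in = V·I = 180×177 = 31860 W
P_out = 25800 W
Losses = P_in − P_out = 31860 − 25800 = 6060 W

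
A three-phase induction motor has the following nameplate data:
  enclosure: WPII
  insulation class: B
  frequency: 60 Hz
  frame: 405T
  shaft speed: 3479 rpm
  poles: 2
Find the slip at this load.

n_s = 120f/p = 120×60/2 = 3600 rpm
s = (n_s − n)/n_s = (3600 − 3479)/3600 = 0.0336

3.36 %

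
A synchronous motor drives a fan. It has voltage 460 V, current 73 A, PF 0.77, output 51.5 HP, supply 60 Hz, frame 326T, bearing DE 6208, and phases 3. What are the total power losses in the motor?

P_in = √3·V·I·cosφ = 1.732×460×73×0.77 = 44784 W
P_out = 51.5×746 = 38419 W
Losses = P_in − P_out = 44784 − 38419 = 6365 W

6370 W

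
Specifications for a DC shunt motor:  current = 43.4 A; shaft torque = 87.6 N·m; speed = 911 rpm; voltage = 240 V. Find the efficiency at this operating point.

ω = 2π × 911/60 = 95.4 rad/s; P_out = τω = 87.6 × 95.4 = 8357 W
P_in = V·I = 240 × 43.4 = 10416 W
η = P_out / P_in = 8357 / 10416 = 0.802 = 80.2%

80.2 %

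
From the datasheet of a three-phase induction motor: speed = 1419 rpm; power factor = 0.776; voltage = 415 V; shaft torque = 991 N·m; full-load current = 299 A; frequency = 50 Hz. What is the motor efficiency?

88.3 %

ω = 2π × 1419/60 = 148.6 rad/s; P_out = τω = 991 × 148.6 = 147263 W
P_in = √3·V_L·I_L·cosφ = 1.732 × 415 × 299 × 0.776 = 166774 W
η = P_out / P_in = 147263 / 166774 = 0.883 = 88.3%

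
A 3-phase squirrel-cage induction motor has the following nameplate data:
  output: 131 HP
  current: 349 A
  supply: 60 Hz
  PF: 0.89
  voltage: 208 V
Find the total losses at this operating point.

14200 W

P_in = √3·V·I·cosφ = 1.732×208×349×0.89 = 111899 W
P_out = 131×746 = 97726 W
Losses = P_in − P_out = 111899 − 97726 = 14173 W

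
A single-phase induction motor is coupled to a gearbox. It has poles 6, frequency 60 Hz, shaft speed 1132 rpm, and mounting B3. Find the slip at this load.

n_s = 120f/p = 120×60/6 = 1200 rpm
s = (n_s − n)/n_s = (1200 − 1132)/1200 = 0.0567

5.67 %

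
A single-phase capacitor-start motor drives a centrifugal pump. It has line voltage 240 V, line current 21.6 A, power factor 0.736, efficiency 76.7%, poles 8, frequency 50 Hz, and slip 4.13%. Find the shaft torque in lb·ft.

28.7 lb·ft

P_in = V·I·cosφ = 240 × 21.6 × 0.736 = 3815 W
P_out = η·P_in = 0.767 × 3815 = 2926 W
n_s = 120×50/8 = 750 rpm; n = 750×(1−0.0413) = 719 rpm
ω = 2π×719/60 = 75.29 rad/s
τ = P_out/ω = 2926/75.29 = 38.86 N·m
In lb·ft: 38.86/1.356 = 28.7 lb·ft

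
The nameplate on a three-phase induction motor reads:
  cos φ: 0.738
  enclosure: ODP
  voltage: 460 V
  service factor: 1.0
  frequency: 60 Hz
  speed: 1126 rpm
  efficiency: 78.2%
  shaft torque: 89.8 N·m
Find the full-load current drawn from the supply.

23 A

ω = 2π×1126/60 = 117.9 rad/s; P_out = τω = 89.8 × 117.9 = 10587 W
P_in = P_out / η = 10587 / 0.782 = 13538 W
I_L = P_in / (√3·V_L·cosφ) = 13538 / (1.732 × 460 × 0.738) = 23 A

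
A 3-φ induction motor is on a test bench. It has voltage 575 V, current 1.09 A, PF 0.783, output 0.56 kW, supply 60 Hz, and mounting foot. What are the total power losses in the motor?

P_in = √3·V·I·cosφ = 1.732×575×1.09×0.783 = 850 W
P_out = 560 W
Losses = P_in − P_out = 850 − 560 = 290 W

290 W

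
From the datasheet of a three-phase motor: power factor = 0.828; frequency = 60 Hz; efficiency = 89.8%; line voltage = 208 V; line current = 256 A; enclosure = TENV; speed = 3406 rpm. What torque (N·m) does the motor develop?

P_in = √3·V·I·cosφ = 1.732 × 208 × 256 × 0.828 = 76363 W
P_out = η·P_in = 0.898 × 76363 = 68574 W
n = 3406 rpm
ω = 2π×3406/60 = 356.7 rad/s
τ = P_out/ω = 68574/356.7 = 192 N·m

192 N·m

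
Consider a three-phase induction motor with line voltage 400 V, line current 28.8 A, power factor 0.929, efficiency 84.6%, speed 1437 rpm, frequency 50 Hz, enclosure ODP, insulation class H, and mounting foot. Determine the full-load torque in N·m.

P_in = √3·V·I·cosφ = 1.732 × 400 × 28.8 × 0.929 = 18536 W
P_out = η·P_in = 0.846 × 18536 = 15681 W
n = 1437 rpm
ω = 2π×1437/60 = 150.5 rad/s
τ = P_out/ω = 15681/150.5 = 104 N·m

104 N·m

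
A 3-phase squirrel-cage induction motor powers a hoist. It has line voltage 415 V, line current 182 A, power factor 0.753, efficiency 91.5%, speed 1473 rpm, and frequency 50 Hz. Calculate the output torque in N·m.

584 N·m

P_in = √3·V·I·cosφ = 1.732 × 415 × 182 × 0.753 = 98506 W
P_out = η·P_in = 0.915 × 98506 = 90133 W
n = 1473 rpm
ω = 2π×1473/60 = 154.3 rad/s
τ = P_out/ω = 90133/154.3 = 584 N·m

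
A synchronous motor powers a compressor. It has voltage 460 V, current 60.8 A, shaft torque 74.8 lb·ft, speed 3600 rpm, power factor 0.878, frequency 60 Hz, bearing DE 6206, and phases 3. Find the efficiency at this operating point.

τ = 74.8 lb·ft × 1.356 = 101.4 N·m
ω = 2π × 3600/60 = 377 rad/s; P_out = τω = 101.4 × 377 = 38228 W
P_in = √3·V_L·I_L·cosφ = 1.732 × 460 × 60.8 × 0.878 = 42531 W
η = P_out / P_in = 38228 / 42531 = 0.899 = 89.9%

89.9 %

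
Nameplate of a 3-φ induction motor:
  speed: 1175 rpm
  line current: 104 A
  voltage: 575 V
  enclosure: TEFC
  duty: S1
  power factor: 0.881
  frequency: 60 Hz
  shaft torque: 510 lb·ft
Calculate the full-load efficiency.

93.2 %

τ = 510 lb·ft × 1.356 = 691.6 N·m
ω = 2π × 1175/60 = 123 rad/s; P_out = τω = 691.6 × 123 = 85067 W
P_in = √3·V_L·I_L·cosφ = 1.732 × 575 × 104 × 0.881 = 91248 W
η = P_out / P_in = 85067 / 91248 = 0.932 = 93.2%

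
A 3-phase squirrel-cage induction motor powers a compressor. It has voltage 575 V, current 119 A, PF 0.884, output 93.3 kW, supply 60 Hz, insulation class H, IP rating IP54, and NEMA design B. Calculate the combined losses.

P_in = √3·V·I·cosφ = 1.732×575×119×0.884 = 104765 W
P_out = 93300 W
Losses = P_in − P_out = 104765 − 93300 = 11465 W

11500 W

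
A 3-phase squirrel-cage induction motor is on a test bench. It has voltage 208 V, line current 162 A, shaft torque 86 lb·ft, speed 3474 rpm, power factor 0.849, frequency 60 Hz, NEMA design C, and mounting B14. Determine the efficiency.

85.6 %

τ = 86 lb·ft × 1.356 = 116.6 N·m
ω = 2π × 3474/60 = 363.8 rad/s; P_out = τω = 116.6 × 363.8 = 42419 W
P_in = √3·V_L·I_L·cosφ = 1.732 × 208 × 162 × 0.849 = 49549 W
η = P_out / P_in = 42419 / 49549 = 0.856 = 85.6%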